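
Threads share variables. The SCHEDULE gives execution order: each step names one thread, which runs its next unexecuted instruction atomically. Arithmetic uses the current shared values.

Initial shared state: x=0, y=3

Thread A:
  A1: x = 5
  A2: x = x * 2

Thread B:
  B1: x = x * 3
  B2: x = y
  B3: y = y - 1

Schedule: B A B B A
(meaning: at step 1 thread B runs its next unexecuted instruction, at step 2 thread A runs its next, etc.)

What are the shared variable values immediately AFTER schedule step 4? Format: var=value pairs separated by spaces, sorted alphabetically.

Answer: x=3 y=2

Derivation:
Step 1: thread B executes B1 (x = x * 3). Shared: x=0 y=3. PCs: A@0 B@1
Step 2: thread A executes A1 (x = 5). Shared: x=5 y=3. PCs: A@1 B@1
Step 3: thread B executes B2 (x = y). Shared: x=3 y=3. PCs: A@1 B@2
Step 4: thread B executes B3 (y = y - 1). Shared: x=3 y=2. PCs: A@1 B@3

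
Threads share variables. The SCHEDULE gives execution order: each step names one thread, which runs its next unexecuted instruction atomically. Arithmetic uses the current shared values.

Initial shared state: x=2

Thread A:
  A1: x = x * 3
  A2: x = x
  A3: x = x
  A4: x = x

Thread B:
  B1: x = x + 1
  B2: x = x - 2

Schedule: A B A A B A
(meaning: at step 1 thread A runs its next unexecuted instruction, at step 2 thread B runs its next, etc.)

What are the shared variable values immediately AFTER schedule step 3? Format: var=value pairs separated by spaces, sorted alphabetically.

Step 1: thread A executes A1 (x = x * 3). Shared: x=6. PCs: A@1 B@0
Step 2: thread B executes B1 (x = x + 1). Shared: x=7. PCs: A@1 B@1
Step 3: thread A executes A2 (x = x). Shared: x=7. PCs: A@2 B@1

Answer: x=7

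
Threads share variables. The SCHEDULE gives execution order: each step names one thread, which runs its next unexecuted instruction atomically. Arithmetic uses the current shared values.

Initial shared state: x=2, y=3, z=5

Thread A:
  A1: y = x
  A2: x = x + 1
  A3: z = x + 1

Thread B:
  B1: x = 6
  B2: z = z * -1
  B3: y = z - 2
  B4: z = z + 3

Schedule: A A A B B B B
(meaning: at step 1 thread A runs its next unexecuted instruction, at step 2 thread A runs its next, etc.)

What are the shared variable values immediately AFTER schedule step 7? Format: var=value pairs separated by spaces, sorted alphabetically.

Answer: x=6 y=-6 z=-1

Derivation:
Step 1: thread A executes A1 (y = x). Shared: x=2 y=2 z=5. PCs: A@1 B@0
Step 2: thread A executes A2 (x = x + 1). Shared: x=3 y=2 z=5. PCs: A@2 B@0
Step 3: thread A executes A3 (z = x + 1). Shared: x=3 y=2 z=4. PCs: A@3 B@0
Step 4: thread B executes B1 (x = 6). Shared: x=6 y=2 z=4. PCs: A@3 B@1
Step 5: thread B executes B2 (z = z * -1). Shared: x=6 y=2 z=-4. PCs: A@3 B@2
Step 6: thread B executes B3 (y = z - 2). Shared: x=6 y=-6 z=-4. PCs: A@3 B@3
Step 7: thread B executes B4 (z = z + 3). Shared: x=6 y=-6 z=-1. PCs: A@3 B@4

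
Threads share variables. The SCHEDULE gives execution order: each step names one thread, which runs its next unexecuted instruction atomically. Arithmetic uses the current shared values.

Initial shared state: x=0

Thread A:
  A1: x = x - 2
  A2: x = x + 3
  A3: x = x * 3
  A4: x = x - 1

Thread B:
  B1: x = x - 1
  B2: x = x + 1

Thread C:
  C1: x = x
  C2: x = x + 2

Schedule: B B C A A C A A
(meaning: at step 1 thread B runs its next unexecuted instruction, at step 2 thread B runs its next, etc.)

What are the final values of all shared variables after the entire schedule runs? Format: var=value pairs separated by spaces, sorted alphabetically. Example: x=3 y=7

Step 1: thread B executes B1 (x = x - 1). Shared: x=-1. PCs: A@0 B@1 C@0
Step 2: thread B executes B2 (x = x + 1). Shared: x=0. PCs: A@0 B@2 C@0
Step 3: thread C executes C1 (x = x). Shared: x=0. PCs: A@0 B@2 C@1
Step 4: thread A executes A1 (x = x - 2). Shared: x=-2. PCs: A@1 B@2 C@1
Step 5: thread A executes A2 (x = x + 3). Shared: x=1. PCs: A@2 B@2 C@1
Step 6: thread C executes C2 (x = x + 2). Shared: x=3. PCs: A@2 B@2 C@2
Step 7: thread A executes A3 (x = x * 3). Shared: x=9. PCs: A@3 B@2 C@2
Step 8: thread A executes A4 (x = x - 1). Shared: x=8. PCs: A@4 B@2 C@2

Answer: x=8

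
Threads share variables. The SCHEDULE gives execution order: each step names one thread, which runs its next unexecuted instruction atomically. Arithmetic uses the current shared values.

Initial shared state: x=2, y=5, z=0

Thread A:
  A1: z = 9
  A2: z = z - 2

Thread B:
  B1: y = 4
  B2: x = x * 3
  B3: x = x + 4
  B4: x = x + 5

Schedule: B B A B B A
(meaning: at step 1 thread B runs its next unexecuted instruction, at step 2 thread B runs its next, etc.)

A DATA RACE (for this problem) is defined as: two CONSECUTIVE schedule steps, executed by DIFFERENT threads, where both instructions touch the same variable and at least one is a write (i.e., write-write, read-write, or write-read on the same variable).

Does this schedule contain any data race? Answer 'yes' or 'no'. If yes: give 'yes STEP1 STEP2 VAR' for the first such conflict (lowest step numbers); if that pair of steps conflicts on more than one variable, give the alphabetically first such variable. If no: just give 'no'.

Answer: no

Derivation:
Steps 1,2: same thread (B). No race.
Steps 2,3: B(r=x,w=x) vs A(r=-,w=z). No conflict.
Steps 3,4: A(r=-,w=z) vs B(r=x,w=x). No conflict.
Steps 4,5: same thread (B). No race.
Steps 5,6: B(r=x,w=x) vs A(r=z,w=z). No conflict.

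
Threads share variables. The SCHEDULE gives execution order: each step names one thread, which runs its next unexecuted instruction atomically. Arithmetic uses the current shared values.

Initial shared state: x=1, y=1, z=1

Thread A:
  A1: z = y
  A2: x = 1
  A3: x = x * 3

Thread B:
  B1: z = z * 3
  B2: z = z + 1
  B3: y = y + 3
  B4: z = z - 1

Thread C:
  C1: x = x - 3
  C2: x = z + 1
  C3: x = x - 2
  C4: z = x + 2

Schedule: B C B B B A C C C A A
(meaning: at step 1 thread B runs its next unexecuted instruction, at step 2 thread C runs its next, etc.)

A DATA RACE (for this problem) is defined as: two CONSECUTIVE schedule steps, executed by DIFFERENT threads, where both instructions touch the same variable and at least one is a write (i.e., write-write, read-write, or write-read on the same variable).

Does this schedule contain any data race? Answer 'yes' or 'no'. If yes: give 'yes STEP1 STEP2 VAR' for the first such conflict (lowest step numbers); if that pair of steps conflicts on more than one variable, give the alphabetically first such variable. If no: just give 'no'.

Answer: yes 5 6 z

Derivation:
Steps 1,2: B(r=z,w=z) vs C(r=x,w=x). No conflict.
Steps 2,3: C(r=x,w=x) vs B(r=z,w=z). No conflict.
Steps 3,4: same thread (B). No race.
Steps 4,5: same thread (B). No race.
Steps 5,6: B(z = z - 1) vs A(z = y). RACE on z (W-W).
Steps 6,7: A(z = y) vs C(x = z + 1). RACE on z (W-R).
Steps 7,8: same thread (C). No race.
Steps 8,9: same thread (C). No race.
Steps 9,10: C(z = x + 2) vs A(x = 1). RACE on x (R-W).
Steps 10,11: same thread (A). No race.
First conflict at steps 5,6.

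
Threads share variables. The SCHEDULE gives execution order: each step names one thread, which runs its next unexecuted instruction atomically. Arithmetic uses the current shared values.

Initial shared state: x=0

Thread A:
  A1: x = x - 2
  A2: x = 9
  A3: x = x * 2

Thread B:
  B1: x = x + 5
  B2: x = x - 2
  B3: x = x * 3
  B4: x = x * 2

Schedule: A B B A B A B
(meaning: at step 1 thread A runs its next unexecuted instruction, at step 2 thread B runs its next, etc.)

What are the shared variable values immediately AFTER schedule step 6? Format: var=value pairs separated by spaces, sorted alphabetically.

Answer: x=54

Derivation:
Step 1: thread A executes A1 (x = x - 2). Shared: x=-2. PCs: A@1 B@0
Step 2: thread B executes B1 (x = x + 5). Shared: x=3. PCs: A@1 B@1
Step 3: thread B executes B2 (x = x - 2). Shared: x=1. PCs: A@1 B@2
Step 4: thread A executes A2 (x = 9). Shared: x=9. PCs: A@2 B@2
Step 5: thread B executes B3 (x = x * 3). Shared: x=27. PCs: A@2 B@3
Step 6: thread A executes A3 (x = x * 2). Shared: x=54. PCs: A@3 B@3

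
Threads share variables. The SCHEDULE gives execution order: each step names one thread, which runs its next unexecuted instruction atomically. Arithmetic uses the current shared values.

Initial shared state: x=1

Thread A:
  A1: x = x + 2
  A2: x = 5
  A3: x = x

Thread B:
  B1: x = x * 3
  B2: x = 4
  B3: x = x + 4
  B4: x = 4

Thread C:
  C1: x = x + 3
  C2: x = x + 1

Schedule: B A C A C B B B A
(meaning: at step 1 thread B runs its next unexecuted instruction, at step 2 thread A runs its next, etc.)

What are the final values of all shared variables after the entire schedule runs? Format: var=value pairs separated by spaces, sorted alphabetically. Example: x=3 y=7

Step 1: thread B executes B1 (x = x * 3). Shared: x=3. PCs: A@0 B@1 C@0
Step 2: thread A executes A1 (x = x + 2). Shared: x=5. PCs: A@1 B@1 C@0
Step 3: thread C executes C1 (x = x + 3). Shared: x=8. PCs: A@1 B@1 C@1
Step 4: thread A executes A2 (x = 5). Shared: x=5. PCs: A@2 B@1 C@1
Step 5: thread C executes C2 (x = x + 1). Shared: x=6. PCs: A@2 B@1 C@2
Step 6: thread B executes B2 (x = 4). Shared: x=4. PCs: A@2 B@2 C@2
Step 7: thread B executes B3 (x = x + 4). Shared: x=8. PCs: A@2 B@3 C@2
Step 8: thread B executes B4 (x = 4). Shared: x=4. PCs: A@2 B@4 C@2
Step 9: thread A executes A3 (x = x). Shared: x=4. PCs: A@3 B@4 C@2

Answer: x=4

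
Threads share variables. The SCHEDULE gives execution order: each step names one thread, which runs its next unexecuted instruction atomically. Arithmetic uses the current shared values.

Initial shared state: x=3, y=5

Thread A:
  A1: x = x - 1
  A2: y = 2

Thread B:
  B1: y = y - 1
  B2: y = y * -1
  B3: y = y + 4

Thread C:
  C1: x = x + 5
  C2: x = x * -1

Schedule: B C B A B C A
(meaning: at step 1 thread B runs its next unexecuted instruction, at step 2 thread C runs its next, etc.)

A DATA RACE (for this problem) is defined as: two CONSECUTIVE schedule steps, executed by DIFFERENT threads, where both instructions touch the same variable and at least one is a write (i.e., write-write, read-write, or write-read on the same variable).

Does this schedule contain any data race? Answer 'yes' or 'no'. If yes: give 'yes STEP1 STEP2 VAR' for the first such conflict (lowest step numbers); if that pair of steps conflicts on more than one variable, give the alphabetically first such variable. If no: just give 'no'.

Answer: no

Derivation:
Steps 1,2: B(r=y,w=y) vs C(r=x,w=x). No conflict.
Steps 2,3: C(r=x,w=x) vs B(r=y,w=y). No conflict.
Steps 3,4: B(r=y,w=y) vs A(r=x,w=x). No conflict.
Steps 4,5: A(r=x,w=x) vs B(r=y,w=y). No conflict.
Steps 5,6: B(r=y,w=y) vs C(r=x,w=x). No conflict.
Steps 6,7: C(r=x,w=x) vs A(r=-,w=y). No conflict.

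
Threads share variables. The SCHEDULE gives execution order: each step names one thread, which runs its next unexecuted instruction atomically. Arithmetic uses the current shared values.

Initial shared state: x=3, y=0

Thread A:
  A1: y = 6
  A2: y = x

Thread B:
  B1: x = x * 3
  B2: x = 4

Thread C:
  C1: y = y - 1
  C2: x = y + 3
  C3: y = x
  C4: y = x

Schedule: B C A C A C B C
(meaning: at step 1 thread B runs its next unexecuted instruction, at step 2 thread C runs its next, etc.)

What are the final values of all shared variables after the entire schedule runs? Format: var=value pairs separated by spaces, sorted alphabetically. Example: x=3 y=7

Answer: x=4 y=4

Derivation:
Step 1: thread B executes B1 (x = x * 3). Shared: x=9 y=0. PCs: A@0 B@1 C@0
Step 2: thread C executes C1 (y = y - 1). Shared: x=9 y=-1. PCs: A@0 B@1 C@1
Step 3: thread A executes A1 (y = 6). Shared: x=9 y=6. PCs: A@1 B@1 C@1
Step 4: thread C executes C2 (x = y + 3). Shared: x=9 y=6. PCs: A@1 B@1 C@2
Step 5: thread A executes A2 (y = x). Shared: x=9 y=9. PCs: A@2 B@1 C@2
Step 6: thread C executes C3 (y = x). Shared: x=9 y=9. PCs: A@2 B@1 C@3
Step 7: thread B executes B2 (x = 4). Shared: x=4 y=9. PCs: A@2 B@2 C@3
Step 8: thread C executes C4 (y = x). Shared: x=4 y=4. PCs: A@2 B@2 C@4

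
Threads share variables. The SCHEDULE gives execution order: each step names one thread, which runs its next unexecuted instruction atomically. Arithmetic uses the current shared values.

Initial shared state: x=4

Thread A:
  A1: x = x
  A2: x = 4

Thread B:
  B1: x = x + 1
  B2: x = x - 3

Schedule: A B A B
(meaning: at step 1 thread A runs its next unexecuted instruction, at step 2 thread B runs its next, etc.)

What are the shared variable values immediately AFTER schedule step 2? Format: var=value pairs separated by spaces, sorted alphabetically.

Step 1: thread A executes A1 (x = x). Shared: x=4. PCs: A@1 B@0
Step 2: thread B executes B1 (x = x + 1). Shared: x=5. PCs: A@1 B@1

Answer: x=5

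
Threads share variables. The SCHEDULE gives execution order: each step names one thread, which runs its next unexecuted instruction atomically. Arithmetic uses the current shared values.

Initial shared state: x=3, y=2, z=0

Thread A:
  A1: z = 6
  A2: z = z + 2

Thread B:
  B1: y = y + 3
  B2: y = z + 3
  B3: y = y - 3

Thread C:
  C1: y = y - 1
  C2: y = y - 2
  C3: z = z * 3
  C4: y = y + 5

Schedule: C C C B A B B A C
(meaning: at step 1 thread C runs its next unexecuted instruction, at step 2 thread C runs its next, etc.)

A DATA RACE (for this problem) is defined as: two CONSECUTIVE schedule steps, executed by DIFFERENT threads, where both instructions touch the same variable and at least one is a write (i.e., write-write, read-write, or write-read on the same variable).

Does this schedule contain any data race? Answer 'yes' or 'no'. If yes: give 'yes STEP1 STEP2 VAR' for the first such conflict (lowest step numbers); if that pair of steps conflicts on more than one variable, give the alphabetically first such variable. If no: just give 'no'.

Steps 1,2: same thread (C). No race.
Steps 2,3: same thread (C). No race.
Steps 3,4: C(r=z,w=z) vs B(r=y,w=y). No conflict.
Steps 4,5: B(r=y,w=y) vs A(r=-,w=z). No conflict.
Steps 5,6: A(z = 6) vs B(y = z + 3). RACE on z (W-R).
Steps 6,7: same thread (B). No race.
Steps 7,8: B(r=y,w=y) vs A(r=z,w=z). No conflict.
Steps 8,9: A(r=z,w=z) vs C(r=y,w=y). No conflict.
First conflict at steps 5,6.

Answer: yes 5 6 z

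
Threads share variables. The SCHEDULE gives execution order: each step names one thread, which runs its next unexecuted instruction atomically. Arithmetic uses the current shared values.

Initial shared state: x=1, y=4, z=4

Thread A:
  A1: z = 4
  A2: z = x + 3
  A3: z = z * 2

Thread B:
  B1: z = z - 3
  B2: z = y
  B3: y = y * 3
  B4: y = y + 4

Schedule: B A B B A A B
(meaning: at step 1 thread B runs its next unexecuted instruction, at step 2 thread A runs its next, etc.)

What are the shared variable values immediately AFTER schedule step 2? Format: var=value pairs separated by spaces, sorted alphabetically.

Step 1: thread B executes B1 (z = z - 3). Shared: x=1 y=4 z=1. PCs: A@0 B@1
Step 2: thread A executes A1 (z = 4). Shared: x=1 y=4 z=4. PCs: A@1 B@1

Answer: x=1 y=4 z=4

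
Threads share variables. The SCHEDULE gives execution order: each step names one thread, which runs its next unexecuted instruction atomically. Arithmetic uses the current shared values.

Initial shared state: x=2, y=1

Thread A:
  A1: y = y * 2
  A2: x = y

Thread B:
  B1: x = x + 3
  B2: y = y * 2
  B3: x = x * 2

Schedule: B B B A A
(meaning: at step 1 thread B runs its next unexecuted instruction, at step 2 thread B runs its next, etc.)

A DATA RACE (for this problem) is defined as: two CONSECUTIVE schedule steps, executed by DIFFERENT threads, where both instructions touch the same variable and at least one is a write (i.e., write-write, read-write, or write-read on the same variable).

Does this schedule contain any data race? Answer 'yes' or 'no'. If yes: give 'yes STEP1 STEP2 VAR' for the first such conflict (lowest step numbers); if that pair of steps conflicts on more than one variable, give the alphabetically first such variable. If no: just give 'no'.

Steps 1,2: same thread (B). No race.
Steps 2,3: same thread (B). No race.
Steps 3,4: B(r=x,w=x) vs A(r=y,w=y). No conflict.
Steps 4,5: same thread (A). No race.

Answer: no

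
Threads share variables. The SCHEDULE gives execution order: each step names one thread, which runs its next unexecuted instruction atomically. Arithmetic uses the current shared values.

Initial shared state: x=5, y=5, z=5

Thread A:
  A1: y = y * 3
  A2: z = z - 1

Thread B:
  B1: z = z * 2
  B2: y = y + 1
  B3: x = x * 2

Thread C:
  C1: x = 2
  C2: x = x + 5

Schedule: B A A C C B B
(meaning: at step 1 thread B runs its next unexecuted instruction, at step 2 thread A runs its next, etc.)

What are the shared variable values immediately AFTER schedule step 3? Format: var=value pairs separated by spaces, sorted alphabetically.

Answer: x=5 y=15 z=9

Derivation:
Step 1: thread B executes B1 (z = z * 2). Shared: x=5 y=5 z=10. PCs: A@0 B@1 C@0
Step 2: thread A executes A1 (y = y * 3). Shared: x=5 y=15 z=10. PCs: A@1 B@1 C@0
Step 3: thread A executes A2 (z = z - 1). Shared: x=5 y=15 z=9. PCs: A@2 B@1 C@0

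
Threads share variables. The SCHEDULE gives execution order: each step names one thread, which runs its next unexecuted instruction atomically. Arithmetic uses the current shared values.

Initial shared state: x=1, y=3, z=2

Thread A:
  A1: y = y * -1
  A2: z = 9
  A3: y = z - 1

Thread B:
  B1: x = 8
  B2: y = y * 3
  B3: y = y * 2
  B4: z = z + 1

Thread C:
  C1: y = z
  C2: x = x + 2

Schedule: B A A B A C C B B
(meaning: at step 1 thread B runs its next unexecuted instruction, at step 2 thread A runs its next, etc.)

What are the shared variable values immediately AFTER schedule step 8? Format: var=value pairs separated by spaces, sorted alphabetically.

Step 1: thread B executes B1 (x = 8). Shared: x=8 y=3 z=2. PCs: A@0 B@1 C@0
Step 2: thread A executes A1 (y = y * -1). Shared: x=8 y=-3 z=2. PCs: A@1 B@1 C@0
Step 3: thread A executes A2 (z = 9). Shared: x=8 y=-3 z=9. PCs: A@2 B@1 C@0
Step 4: thread B executes B2 (y = y * 3). Shared: x=8 y=-9 z=9. PCs: A@2 B@2 C@0
Step 5: thread A executes A3 (y = z - 1). Shared: x=8 y=8 z=9. PCs: A@3 B@2 C@0
Step 6: thread C executes C1 (y = z). Shared: x=8 y=9 z=9. PCs: A@3 B@2 C@1
Step 7: thread C executes C2 (x = x + 2). Shared: x=10 y=9 z=9. PCs: A@3 B@2 C@2
Step 8: thread B executes B3 (y = y * 2). Shared: x=10 y=18 z=9. PCs: A@3 B@3 C@2

Answer: x=10 y=18 z=9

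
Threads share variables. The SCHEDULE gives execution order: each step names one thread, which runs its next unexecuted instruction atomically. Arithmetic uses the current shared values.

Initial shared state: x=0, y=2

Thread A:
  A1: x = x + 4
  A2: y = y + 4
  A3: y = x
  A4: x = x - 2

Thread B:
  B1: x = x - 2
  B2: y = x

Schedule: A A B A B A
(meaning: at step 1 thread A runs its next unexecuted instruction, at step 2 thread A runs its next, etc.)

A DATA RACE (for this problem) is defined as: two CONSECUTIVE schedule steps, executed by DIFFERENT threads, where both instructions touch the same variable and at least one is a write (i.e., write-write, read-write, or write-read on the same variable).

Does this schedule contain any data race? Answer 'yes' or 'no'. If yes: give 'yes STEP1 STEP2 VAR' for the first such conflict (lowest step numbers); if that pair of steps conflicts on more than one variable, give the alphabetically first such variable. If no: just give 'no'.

Answer: yes 3 4 x

Derivation:
Steps 1,2: same thread (A). No race.
Steps 2,3: A(r=y,w=y) vs B(r=x,w=x). No conflict.
Steps 3,4: B(x = x - 2) vs A(y = x). RACE on x (W-R).
Steps 4,5: A(y = x) vs B(y = x). RACE on y (W-W).
Steps 5,6: B(y = x) vs A(x = x - 2). RACE on x (R-W).
First conflict at steps 3,4.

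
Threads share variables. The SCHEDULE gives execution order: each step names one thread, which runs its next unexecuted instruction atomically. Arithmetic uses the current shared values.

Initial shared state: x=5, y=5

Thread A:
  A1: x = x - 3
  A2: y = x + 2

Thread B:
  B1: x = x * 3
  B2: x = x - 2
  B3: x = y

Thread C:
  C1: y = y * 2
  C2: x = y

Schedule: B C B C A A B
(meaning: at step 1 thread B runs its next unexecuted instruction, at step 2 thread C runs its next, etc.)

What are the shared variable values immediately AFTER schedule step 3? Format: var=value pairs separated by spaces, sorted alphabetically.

Answer: x=13 y=10

Derivation:
Step 1: thread B executes B1 (x = x * 3). Shared: x=15 y=5. PCs: A@0 B@1 C@0
Step 2: thread C executes C1 (y = y * 2). Shared: x=15 y=10. PCs: A@0 B@1 C@1
Step 3: thread B executes B2 (x = x - 2). Shared: x=13 y=10. PCs: A@0 B@2 C@1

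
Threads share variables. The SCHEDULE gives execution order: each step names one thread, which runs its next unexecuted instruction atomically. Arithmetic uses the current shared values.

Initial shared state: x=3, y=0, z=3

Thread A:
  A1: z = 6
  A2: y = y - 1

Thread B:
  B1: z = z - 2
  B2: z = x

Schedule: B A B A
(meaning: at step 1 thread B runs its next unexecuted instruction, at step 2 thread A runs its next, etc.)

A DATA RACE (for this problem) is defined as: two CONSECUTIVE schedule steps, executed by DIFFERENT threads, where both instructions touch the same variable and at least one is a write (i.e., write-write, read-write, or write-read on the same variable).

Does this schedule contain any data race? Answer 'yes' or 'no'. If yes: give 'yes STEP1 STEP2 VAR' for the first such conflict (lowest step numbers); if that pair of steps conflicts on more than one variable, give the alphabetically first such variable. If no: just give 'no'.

Answer: yes 1 2 z

Derivation:
Steps 1,2: B(z = z - 2) vs A(z = 6). RACE on z (W-W).
Steps 2,3: A(z = 6) vs B(z = x). RACE on z (W-W).
Steps 3,4: B(r=x,w=z) vs A(r=y,w=y). No conflict.
First conflict at steps 1,2.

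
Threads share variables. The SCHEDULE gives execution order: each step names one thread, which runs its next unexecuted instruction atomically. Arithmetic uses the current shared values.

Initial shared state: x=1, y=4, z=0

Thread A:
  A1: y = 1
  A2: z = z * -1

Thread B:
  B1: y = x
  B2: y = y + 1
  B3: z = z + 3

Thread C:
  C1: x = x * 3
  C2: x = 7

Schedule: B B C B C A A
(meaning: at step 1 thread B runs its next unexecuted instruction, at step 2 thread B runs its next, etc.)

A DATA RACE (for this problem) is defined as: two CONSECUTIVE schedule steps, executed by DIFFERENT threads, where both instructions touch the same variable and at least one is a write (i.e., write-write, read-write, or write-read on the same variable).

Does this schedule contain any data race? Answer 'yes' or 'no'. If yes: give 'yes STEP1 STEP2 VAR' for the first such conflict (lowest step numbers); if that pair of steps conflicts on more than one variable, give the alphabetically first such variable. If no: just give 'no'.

Steps 1,2: same thread (B). No race.
Steps 2,3: B(r=y,w=y) vs C(r=x,w=x). No conflict.
Steps 3,4: C(r=x,w=x) vs B(r=z,w=z). No conflict.
Steps 4,5: B(r=z,w=z) vs C(r=-,w=x). No conflict.
Steps 5,6: C(r=-,w=x) vs A(r=-,w=y). No conflict.
Steps 6,7: same thread (A). No race.

Answer: no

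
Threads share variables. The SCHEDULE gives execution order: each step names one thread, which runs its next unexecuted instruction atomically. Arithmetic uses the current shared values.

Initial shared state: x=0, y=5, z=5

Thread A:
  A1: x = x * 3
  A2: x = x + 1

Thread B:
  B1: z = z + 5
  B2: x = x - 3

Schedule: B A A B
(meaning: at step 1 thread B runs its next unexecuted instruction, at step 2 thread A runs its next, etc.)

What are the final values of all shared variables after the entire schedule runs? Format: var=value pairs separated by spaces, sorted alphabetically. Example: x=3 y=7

Step 1: thread B executes B1 (z = z + 5). Shared: x=0 y=5 z=10. PCs: A@0 B@1
Step 2: thread A executes A1 (x = x * 3). Shared: x=0 y=5 z=10. PCs: A@1 B@1
Step 3: thread A executes A2 (x = x + 1). Shared: x=1 y=5 z=10. PCs: A@2 B@1
Step 4: thread B executes B2 (x = x - 3). Shared: x=-2 y=5 z=10. PCs: A@2 B@2

Answer: x=-2 y=5 z=10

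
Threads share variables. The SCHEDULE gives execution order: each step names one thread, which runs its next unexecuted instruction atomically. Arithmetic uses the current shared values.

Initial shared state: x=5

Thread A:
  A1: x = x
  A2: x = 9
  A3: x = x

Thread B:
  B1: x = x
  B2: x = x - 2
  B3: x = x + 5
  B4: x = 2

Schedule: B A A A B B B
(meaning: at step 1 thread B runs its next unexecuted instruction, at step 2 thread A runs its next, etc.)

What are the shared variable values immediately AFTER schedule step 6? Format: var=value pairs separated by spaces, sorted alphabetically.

Answer: x=12

Derivation:
Step 1: thread B executes B1 (x = x). Shared: x=5. PCs: A@0 B@1
Step 2: thread A executes A1 (x = x). Shared: x=5. PCs: A@1 B@1
Step 3: thread A executes A2 (x = 9). Shared: x=9. PCs: A@2 B@1
Step 4: thread A executes A3 (x = x). Shared: x=9. PCs: A@3 B@1
Step 5: thread B executes B2 (x = x - 2). Shared: x=7. PCs: A@3 B@2
Step 6: thread B executes B3 (x = x + 5). Shared: x=12. PCs: A@3 B@3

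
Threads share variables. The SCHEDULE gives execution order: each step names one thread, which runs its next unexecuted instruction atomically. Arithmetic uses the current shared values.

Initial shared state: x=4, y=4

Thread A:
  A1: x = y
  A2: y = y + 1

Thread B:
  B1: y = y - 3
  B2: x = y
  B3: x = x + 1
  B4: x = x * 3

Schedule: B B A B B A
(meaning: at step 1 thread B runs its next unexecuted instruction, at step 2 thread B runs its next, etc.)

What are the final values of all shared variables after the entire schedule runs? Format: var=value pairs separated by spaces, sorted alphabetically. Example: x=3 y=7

Step 1: thread B executes B1 (y = y - 3). Shared: x=4 y=1. PCs: A@0 B@1
Step 2: thread B executes B2 (x = y). Shared: x=1 y=1. PCs: A@0 B@2
Step 3: thread A executes A1 (x = y). Shared: x=1 y=1. PCs: A@1 B@2
Step 4: thread B executes B3 (x = x + 1). Shared: x=2 y=1. PCs: A@1 B@3
Step 5: thread B executes B4 (x = x * 3). Shared: x=6 y=1. PCs: A@1 B@4
Step 6: thread A executes A2 (y = y + 1). Shared: x=6 y=2. PCs: A@2 B@4

Answer: x=6 y=2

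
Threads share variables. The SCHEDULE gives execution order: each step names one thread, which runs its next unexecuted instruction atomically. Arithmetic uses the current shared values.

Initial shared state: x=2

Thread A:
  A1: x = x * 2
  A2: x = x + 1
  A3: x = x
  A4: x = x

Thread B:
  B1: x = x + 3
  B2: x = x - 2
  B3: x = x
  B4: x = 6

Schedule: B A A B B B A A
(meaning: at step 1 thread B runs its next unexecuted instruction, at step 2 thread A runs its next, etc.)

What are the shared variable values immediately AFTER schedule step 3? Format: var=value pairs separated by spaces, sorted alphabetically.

Answer: x=11

Derivation:
Step 1: thread B executes B1 (x = x + 3). Shared: x=5. PCs: A@0 B@1
Step 2: thread A executes A1 (x = x * 2). Shared: x=10. PCs: A@1 B@1
Step 3: thread A executes A2 (x = x + 1). Shared: x=11. PCs: A@2 B@1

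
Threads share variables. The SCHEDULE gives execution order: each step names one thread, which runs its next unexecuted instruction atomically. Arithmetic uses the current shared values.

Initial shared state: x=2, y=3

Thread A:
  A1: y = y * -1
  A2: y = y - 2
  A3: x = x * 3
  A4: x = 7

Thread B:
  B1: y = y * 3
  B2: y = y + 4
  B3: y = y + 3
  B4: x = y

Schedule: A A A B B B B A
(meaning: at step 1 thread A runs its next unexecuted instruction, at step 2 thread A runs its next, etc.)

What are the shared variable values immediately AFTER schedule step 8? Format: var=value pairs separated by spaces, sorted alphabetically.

Answer: x=7 y=-8

Derivation:
Step 1: thread A executes A1 (y = y * -1). Shared: x=2 y=-3. PCs: A@1 B@0
Step 2: thread A executes A2 (y = y - 2). Shared: x=2 y=-5. PCs: A@2 B@0
Step 3: thread A executes A3 (x = x * 3). Shared: x=6 y=-5. PCs: A@3 B@0
Step 4: thread B executes B1 (y = y * 3). Shared: x=6 y=-15. PCs: A@3 B@1
Step 5: thread B executes B2 (y = y + 4). Shared: x=6 y=-11. PCs: A@3 B@2
Step 6: thread B executes B3 (y = y + 3). Shared: x=6 y=-8. PCs: A@3 B@3
Step 7: thread B executes B4 (x = y). Shared: x=-8 y=-8. PCs: A@3 B@4
Step 8: thread A executes A4 (x = 7). Shared: x=7 y=-8. PCs: A@4 B@4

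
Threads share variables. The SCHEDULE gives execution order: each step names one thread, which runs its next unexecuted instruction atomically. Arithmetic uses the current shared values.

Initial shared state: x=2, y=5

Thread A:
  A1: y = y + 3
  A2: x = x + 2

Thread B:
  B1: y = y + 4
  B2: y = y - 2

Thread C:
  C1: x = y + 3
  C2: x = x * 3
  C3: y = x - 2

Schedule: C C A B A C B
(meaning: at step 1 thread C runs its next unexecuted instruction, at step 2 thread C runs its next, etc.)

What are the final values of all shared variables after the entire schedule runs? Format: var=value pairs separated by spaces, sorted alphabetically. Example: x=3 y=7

Step 1: thread C executes C1 (x = y + 3). Shared: x=8 y=5. PCs: A@0 B@0 C@1
Step 2: thread C executes C2 (x = x * 3). Shared: x=24 y=5. PCs: A@0 B@0 C@2
Step 3: thread A executes A1 (y = y + 3). Shared: x=24 y=8. PCs: A@1 B@0 C@2
Step 4: thread B executes B1 (y = y + 4). Shared: x=24 y=12. PCs: A@1 B@1 C@2
Step 5: thread A executes A2 (x = x + 2). Shared: x=26 y=12. PCs: A@2 B@1 C@2
Step 6: thread C executes C3 (y = x - 2). Shared: x=26 y=24. PCs: A@2 B@1 C@3
Step 7: thread B executes B2 (y = y - 2). Shared: x=26 y=22. PCs: A@2 B@2 C@3

Answer: x=26 y=22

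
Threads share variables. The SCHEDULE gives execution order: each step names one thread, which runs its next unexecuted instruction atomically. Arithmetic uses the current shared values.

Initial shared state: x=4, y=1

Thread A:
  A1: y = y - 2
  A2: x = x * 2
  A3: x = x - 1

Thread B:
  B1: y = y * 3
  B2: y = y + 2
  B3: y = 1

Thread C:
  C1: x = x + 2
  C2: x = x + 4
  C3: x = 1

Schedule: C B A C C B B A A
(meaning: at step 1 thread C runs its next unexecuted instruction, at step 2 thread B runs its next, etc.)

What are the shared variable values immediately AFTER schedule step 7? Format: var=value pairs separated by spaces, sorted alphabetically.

Step 1: thread C executes C1 (x = x + 2). Shared: x=6 y=1. PCs: A@0 B@0 C@1
Step 2: thread B executes B1 (y = y * 3). Shared: x=6 y=3. PCs: A@0 B@1 C@1
Step 3: thread A executes A1 (y = y - 2). Shared: x=6 y=1. PCs: A@1 B@1 C@1
Step 4: thread C executes C2 (x = x + 4). Shared: x=10 y=1. PCs: A@1 B@1 C@2
Step 5: thread C executes C3 (x = 1). Shared: x=1 y=1. PCs: A@1 B@1 C@3
Step 6: thread B executes B2 (y = y + 2). Shared: x=1 y=3. PCs: A@1 B@2 C@3
Step 7: thread B executes B3 (y = 1). Shared: x=1 y=1. PCs: A@1 B@3 C@3

Answer: x=1 y=1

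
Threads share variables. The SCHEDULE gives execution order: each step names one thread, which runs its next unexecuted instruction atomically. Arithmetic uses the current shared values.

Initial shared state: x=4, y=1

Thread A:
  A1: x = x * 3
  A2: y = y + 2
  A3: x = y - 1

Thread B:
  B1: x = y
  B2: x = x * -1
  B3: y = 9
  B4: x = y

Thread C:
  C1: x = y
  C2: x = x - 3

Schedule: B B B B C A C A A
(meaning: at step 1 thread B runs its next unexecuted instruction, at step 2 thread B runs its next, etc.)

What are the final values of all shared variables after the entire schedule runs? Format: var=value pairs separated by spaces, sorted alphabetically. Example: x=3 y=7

Answer: x=10 y=11

Derivation:
Step 1: thread B executes B1 (x = y). Shared: x=1 y=1. PCs: A@0 B@1 C@0
Step 2: thread B executes B2 (x = x * -1). Shared: x=-1 y=1. PCs: A@0 B@2 C@0
Step 3: thread B executes B3 (y = 9). Shared: x=-1 y=9. PCs: A@0 B@3 C@0
Step 4: thread B executes B4 (x = y). Shared: x=9 y=9. PCs: A@0 B@4 C@0
Step 5: thread C executes C1 (x = y). Shared: x=9 y=9. PCs: A@0 B@4 C@1
Step 6: thread A executes A1 (x = x * 3). Shared: x=27 y=9. PCs: A@1 B@4 C@1
Step 7: thread C executes C2 (x = x - 3). Shared: x=24 y=9. PCs: A@1 B@4 C@2
Step 8: thread A executes A2 (y = y + 2). Shared: x=24 y=11. PCs: A@2 B@4 C@2
Step 9: thread A executes A3 (x = y - 1). Shared: x=10 y=11. PCs: A@3 B@4 C@2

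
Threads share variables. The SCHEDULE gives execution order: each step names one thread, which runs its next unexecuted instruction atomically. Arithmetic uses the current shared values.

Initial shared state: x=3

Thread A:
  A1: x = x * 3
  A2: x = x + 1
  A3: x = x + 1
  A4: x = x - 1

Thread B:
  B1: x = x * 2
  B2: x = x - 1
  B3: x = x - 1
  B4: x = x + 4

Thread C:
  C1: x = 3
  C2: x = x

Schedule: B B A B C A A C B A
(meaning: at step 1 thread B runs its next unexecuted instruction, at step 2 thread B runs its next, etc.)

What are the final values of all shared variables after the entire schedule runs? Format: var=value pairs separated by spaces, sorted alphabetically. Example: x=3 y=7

Step 1: thread B executes B1 (x = x * 2). Shared: x=6. PCs: A@0 B@1 C@0
Step 2: thread B executes B2 (x = x - 1). Shared: x=5. PCs: A@0 B@2 C@0
Step 3: thread A executes A1 (x = x * 3). Shared: x=15. PCs: A@1 B@2 C@0
Step 4: thread B executes B3 (x = x - 1). Shared: x=14. PCs: A@1 B@3 C@0
Step 5: thread C executes C1 (x = 3). Shared: x=3. PCs: A@1 B@3 C@1
Step 6: thread A executes A2 (x = x + 1). Shared: x=4. PCs: A@2 B@3 C@1
Step 7: thread A executes A3 (x = x + 1). Shared: x=5. PCs: A@3 B@3 C@1
Step 8: thread C executes C2 (x = x). Shared: x=5. PCs: A@3 B@3 C@2
Step 9: thread B executes B4 (x = x + 4). Shared: x=9. PCs: A@3 B@4 C@2
Step 10: thread A executes A4 (x = x - 1). Shared: x=8. PCs: A@4 B@4 C@2

Answer: x=8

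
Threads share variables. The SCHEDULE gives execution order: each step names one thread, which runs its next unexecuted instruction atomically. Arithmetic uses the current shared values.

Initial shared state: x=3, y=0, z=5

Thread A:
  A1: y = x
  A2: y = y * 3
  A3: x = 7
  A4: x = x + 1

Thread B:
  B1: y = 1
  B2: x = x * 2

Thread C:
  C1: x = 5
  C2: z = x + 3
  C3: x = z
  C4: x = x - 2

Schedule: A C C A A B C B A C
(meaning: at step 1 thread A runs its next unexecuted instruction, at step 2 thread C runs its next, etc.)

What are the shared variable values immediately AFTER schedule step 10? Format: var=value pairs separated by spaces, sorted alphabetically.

Answer: x=15 y=1 z=8

Derivation:
Step 1: thread A executes A1 (y = x). Shared: x=3 y=3 z=5. PCs: A@1 B@0 C@0
Step 2: thread C executes C1 (x = 5). Shared: x=5 y=3 z=5. PCs: A@1 B@0 C@1
Step 3: thread C executes C2 (z = x + 3). Shared: x=5 y=3 z=8. PCs: A@1 B@0 C@2
Step 4: thread A executes A2 (y = y * 3). Shared: x=5 y=9 z=8. PCs: A@2 B@0 C@2
Step 5: thread A executes A3 (x = 7). Shared: x=7 y=9 z=8. PCs: A@3 B@0 C@2
Step 6: thread B executes B1 (y = 1). Shared: x=7 y=1 z=8. PCs: A@3 B@1 C@2
Step 7: thread C executes C3 (x = z). Shared: x=8 y=1 z=8. PCs: A@3 B@1 C@3
Step 8: thread B executes B2 (x = x * 2). Shared: x=16 y=1 z=8. PCs: A@3 B@2 C@3
Step 9: thread A executes A4 (x = x + 1). Shared: x=17 y=1 z=8. PCs: A@4 B@2 C@3
Step 10: thread C executes C4 (x = x - 2). Shared: x=15 y=1 z=8. PCs: A@4 B@2 C@4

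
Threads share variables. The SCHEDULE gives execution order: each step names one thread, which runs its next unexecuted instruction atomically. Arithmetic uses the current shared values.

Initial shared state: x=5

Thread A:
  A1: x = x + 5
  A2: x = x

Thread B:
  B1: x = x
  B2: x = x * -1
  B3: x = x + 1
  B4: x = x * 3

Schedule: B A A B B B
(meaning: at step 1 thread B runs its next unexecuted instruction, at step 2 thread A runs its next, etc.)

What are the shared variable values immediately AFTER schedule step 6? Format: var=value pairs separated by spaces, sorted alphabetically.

Step 1: thread B executes B1 (x = x). Shared: x=5. PCs: A@0 B@1
Step 2: thread A executes A1 (x = x + 5). Shared: x=10. PCs: A@1 B@1
Step 3: thread A executes A2 (x = x). Shared: x=10. PCs: A@2 B@1
Step 4: thread B executes B2 (x = x * -1). Shared: x=-10. PCs: A@2 B@2
Step 5: thread B executes B3 (x = x + 1). Shared: x=-9. PCs: A@2 B@3
Step 6: thread B executes B4 (x = x * 3). Shared: x=-27. PCs: A@2 B@4

Answer: x=-27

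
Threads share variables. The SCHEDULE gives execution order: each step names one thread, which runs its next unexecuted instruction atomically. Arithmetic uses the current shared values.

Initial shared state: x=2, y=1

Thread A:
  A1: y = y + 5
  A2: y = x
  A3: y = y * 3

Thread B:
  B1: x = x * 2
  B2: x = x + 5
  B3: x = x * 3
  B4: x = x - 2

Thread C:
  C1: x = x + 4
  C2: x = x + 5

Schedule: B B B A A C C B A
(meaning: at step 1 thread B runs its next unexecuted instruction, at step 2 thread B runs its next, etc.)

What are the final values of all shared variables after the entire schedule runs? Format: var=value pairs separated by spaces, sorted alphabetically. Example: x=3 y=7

Step 1: thread B executes B1 (x = x * 2). Shared: x=4 y=1. PCs: A@0 B@1 C@0
Step 2: thread B executes B2 (x = x + 5). Shared: x=9 y=1. PCs: A@0 B@2 C@0
Step 3: thread B executes B3 (x = x * 3). Shared: x=27 y=1. PCs: A@0 B@3 C@0
Step 4: thread A executes A1 (y = y + 5). Shared: x=27 y=6. PCs: A@1 B@3 C@0
Step 5: thread A executes A2 (y = x). Shared: x=27 y=27. PCs: A@2 B@3 C@0
Step 6: thread C executes C1 (x = x + 4). Shared: x=31 y=27. PCs: A@2 B@3 C@1
Step 7: thread C executes C2 (x = x + 5). Shared: x=36 y=27. PCs: A@2 B@3 C@2
Step 8: thread B executes B4 (x = x - 2). Shared: x=34 y=27. PCs: A@2 B@4 C@2
Step 9: thread A executes A3 (y = y * 3). Shared: x=34 y=81. PCs: A@3 B@4 C@2

Answer: x=34 y=81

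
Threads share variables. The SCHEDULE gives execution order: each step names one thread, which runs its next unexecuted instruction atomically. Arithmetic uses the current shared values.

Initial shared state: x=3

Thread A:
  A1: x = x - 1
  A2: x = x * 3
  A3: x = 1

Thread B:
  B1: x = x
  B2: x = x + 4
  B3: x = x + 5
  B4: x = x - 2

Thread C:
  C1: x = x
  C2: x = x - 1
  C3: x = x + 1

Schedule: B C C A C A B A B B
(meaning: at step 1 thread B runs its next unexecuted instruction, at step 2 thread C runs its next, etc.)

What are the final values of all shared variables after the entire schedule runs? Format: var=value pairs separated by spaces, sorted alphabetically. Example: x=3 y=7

Answer: x=4

Derivation:
Step 1: thread B executes B1 (x = x). Shared: x=3. PCs: A@0 B@1 C@0
Step 2: thread C executes C1 (x = x). Shared: x=3. PCs: A@0 B@1 C@1
Step 3: thread C executes C2 (x = x - 1). Shared: x=2. PCs: A@0 B@1 C@2
Step 4: thread A executes A1 (x = x - 1). Shared: x=1. PCs: A@1 B@1 C@2
Step 5: thread C executes C3 (x = x + 1). Shared: x=2. PCs: A@1 B@1 C@3
Step 6: thread A executes A2 (x = x * 3). Shared: x=6. PCs: A@2 B@1 C@3
Step 7: thread B executes B2 (x = x + 4). Shared: x=10. PCs: A@2 B@2 C@3
Step 8: thread A executes A3 (x = 1). Shared: x=1. PCs: A@3 B@2 C@3
Step 9: thread B executes B3 (x = x + 5). Shared: x=6. PCs: A@3 B@3 C@3
Step 10: thread B executes B4 (x = x - 2). Shared: x=4. PCs: A@3 B@4 C@3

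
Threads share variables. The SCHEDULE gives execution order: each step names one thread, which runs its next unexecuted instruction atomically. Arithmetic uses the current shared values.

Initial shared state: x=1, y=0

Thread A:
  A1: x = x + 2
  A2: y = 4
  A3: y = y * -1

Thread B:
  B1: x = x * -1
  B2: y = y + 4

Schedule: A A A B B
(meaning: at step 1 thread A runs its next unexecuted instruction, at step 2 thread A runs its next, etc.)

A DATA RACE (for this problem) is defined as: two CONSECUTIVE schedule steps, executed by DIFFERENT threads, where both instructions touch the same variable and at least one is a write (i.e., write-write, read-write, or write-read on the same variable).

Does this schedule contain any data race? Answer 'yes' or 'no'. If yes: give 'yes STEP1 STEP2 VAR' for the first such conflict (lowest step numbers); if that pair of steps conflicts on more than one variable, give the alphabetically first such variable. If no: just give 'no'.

Answer: no

Derivation:
Steps 1,2: same thread (A). No race.
Steps 2,3: same thread (A). No race.
Steps 3,4: A(r=y,w=y) vs B(r=x,w=x). No conflict.
Steps 4,5: same thread (B). No race.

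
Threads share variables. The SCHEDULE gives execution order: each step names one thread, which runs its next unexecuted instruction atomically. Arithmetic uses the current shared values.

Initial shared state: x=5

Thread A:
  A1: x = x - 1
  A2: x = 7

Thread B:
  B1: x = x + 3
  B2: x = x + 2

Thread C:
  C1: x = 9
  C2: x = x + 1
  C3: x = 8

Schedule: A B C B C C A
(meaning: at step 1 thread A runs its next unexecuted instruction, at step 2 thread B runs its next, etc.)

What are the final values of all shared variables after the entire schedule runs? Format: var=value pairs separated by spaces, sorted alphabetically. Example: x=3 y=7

Step 1: thread A executes A1 (x = x - 1). Shared: x=4. PCs: A@1 B@0 C@0
Step 2: thread B executes B1 (x = x + 3). Shared: x=7. PCs: A@1 B@1 C@0
Step 3: thread C executes C1 (x = 9). Shared: x=9. PCs: A@1 B@1 C@1
Step 4: thread B executes B2 (x = x + 2). Shared: x=11. PCs: A@1 B@2 C@1
Step 5: thread C executes C2 (x = x + 1). Shared: x=12. PCs: A@1 B@2 C@2
Step 6: thread C executes C3 (x = 8). Shared: x=8. PCs: A@1 B@2 C@3
Step 7: thread A executes A2 (x = 7). Shared: x=7. PCs: A@2 B@2 C@3

Answer: x=7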